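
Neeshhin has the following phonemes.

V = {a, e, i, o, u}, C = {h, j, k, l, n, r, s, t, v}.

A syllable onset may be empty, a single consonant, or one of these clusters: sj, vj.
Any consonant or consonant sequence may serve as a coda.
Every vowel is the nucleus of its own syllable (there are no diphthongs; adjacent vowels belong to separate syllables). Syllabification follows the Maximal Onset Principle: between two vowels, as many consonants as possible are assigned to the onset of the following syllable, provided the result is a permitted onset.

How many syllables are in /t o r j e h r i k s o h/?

The vowels are o, e, i, o — 4 nuclei, so 4 syllables.

4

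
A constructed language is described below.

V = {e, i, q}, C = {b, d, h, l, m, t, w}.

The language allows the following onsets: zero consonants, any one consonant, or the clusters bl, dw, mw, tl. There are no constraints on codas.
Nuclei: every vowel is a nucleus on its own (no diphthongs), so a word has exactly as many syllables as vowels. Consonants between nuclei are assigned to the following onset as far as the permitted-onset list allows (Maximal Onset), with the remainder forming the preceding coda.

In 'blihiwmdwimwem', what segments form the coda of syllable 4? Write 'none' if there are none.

m

Vowels present: i, i, i, e; each is a nucleus, giving 4 syllables.
V1 /i/ – V2 /i/: just /h/ — single C goes to the following onset.
V2 /i/ – V3 /i/: /wmdw/; trying suffixes from longest down, /dw/ is the first permitted one, so coda /wm/ | onset /dw/.
V3 /i/ – V4 /e/: /mw/ — entire cluster is a permitted onset → onset /mw/, coda ∅.
Result: bli.hiwm.dwi.mwem.
Syllable 4 is /mwem/: onset /mw/, nucleus /e/, coda /m/.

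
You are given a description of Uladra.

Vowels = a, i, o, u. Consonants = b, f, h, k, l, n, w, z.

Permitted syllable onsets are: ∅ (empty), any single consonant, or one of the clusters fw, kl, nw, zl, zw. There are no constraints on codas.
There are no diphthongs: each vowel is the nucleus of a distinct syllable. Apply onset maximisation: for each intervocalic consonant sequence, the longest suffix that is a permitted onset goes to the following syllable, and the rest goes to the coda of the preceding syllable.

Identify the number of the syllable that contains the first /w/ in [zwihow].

Vowels present: i, o; each is a nucleus, giving 2 syllables.
Between /i/ (V1) and /o/ (V2): just /h/ — single C goes to the following onset.
Syllabification: zwi.how.
The first /w/ is in the onset of syllable 1 (/zwi/).

1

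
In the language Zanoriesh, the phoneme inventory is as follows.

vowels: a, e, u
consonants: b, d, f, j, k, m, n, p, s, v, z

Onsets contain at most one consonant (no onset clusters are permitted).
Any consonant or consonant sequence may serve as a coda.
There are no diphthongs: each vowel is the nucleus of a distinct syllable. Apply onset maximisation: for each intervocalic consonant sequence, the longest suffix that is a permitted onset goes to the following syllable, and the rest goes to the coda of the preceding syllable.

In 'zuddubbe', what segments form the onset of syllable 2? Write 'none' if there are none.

d

Nuclei (vowels): u, u, e → 3 syllables.
Between /u/ (V1) and /u/ (V2): /dd/ splits as /d/ + /d/ (/d/ is the longest suffix that is a licit onset).
Between /u/ (V2) and /e/ (V3): /bb/ — longest licit onset from the right is /b/, leaving /b/ as coda.
Putting it together: zud.dub.be.
Syllable 2 is /dub/: onset /d/, nucleus /u/, coda /b/.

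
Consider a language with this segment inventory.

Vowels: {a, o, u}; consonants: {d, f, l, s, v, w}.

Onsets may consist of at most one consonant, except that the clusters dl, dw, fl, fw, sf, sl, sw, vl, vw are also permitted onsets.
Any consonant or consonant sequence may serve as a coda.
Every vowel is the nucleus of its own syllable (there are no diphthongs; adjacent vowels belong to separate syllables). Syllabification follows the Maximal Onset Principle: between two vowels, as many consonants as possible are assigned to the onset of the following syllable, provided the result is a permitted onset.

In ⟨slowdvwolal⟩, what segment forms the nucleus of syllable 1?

o

Vowels present: o, o, a; each is a nucleus, giving 3 syllables.
The first nucleus (vowel 1 from the left) is /o/.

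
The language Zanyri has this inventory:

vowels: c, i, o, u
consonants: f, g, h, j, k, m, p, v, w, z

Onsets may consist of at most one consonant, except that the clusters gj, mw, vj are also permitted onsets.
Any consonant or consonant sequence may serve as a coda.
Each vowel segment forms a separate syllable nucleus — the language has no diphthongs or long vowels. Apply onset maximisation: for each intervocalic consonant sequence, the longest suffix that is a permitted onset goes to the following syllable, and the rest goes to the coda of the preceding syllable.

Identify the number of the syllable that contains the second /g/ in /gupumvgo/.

Vowels present: u, u, o; each is a nucleus, giving 3 syllables.
σ1/σ2 boundary: /p/ → onset of the next syllable (single consonants are always licit onsets).
σ2/σ3 boundary: /mvg/; trying suffixes from longest down, /g/ is the first permitted one, so coda /mv/ | onset /g/.
Result: gu.pumv.go.
The second /g/ is in the onset of syllable 3 (/go/).

3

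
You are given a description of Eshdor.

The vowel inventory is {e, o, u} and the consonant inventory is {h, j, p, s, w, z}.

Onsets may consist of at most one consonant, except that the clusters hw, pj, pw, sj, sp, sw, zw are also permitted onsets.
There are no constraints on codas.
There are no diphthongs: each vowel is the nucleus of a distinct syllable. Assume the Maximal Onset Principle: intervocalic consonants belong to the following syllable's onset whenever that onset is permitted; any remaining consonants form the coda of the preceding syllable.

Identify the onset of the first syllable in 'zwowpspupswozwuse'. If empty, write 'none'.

Vowels present: o, u, o, u, e; each is a nucleus, giving 5 syllables.
Between /o/ (V1) and /u/ (V2): cluster /wpsp/ — the longest permitted-onset suffix is /sp/; onset = /sp/, preceding coda = /wp/.
Between /u/ (V2) and /o/ (V3): /psw/ splits as /p/ + /sw/ (/sw/ is the longest suffix that is a licit onset).
Between /o/ (V3) and /u/ (V4): /zw/ — entire cluster is a permitted onset → onset /zw/, coda ∅.
Between /u/ (V4) and /e/ (V5): /s/ is a single consonant, so it becomes the next onset.
So the parse is zwowp.spup.swo.zwu.se.
Syllable 1 is /zwowp/: onset /zw/, nucleus /o/, coda /wp/.

zw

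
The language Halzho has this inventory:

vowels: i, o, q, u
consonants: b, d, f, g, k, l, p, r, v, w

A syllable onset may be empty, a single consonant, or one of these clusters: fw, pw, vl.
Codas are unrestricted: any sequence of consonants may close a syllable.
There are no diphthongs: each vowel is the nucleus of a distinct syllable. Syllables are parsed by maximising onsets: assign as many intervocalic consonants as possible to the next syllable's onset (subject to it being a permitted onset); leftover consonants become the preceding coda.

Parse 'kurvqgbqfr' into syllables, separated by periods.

Vowels present: u, q, q; each is a nucleus, giving 3 syllables.
Between /u/ (V1) and /q/ (V2): /rv/ — longest licit onset from the right is /v/, leaving /r/ as coda.
Between /q/ (V2) and /q/ (V3): cluster /gb/ — the longest permitted-onset suffix is /b/; onset = /b/, preceding coda = /g/.

kur.vqg.bqfr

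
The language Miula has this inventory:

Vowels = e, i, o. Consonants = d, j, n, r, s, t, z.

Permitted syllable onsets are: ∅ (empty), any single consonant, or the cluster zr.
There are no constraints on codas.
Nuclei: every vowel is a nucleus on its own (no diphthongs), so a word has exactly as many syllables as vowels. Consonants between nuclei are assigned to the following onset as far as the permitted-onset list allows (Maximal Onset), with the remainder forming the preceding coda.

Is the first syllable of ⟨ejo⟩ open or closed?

open

Vowels present: e, o; each is a nucleus, giving 2 syllables.
σ1/σ2 boundary: just /j/ — single C goes to the following onset.
Syllabification: e.jo.
Syllable 1 is /e/; it ends in its nucleus with no coda, so it is open.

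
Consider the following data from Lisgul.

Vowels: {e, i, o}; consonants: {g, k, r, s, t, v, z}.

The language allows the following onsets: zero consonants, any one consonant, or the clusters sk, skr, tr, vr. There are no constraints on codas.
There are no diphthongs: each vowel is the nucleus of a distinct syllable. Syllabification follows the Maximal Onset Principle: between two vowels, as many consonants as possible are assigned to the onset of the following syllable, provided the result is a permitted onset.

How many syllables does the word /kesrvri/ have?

2

Nuclei (vowels): e, i → 2 syllables.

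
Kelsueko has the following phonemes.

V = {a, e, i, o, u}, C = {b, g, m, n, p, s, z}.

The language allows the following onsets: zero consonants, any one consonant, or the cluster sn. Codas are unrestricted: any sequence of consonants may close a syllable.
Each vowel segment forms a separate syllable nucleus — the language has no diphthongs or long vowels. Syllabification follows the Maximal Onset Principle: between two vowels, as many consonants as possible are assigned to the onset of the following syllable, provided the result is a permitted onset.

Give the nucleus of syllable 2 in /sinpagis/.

a

Nuclei (vowels): i, a, i → 3 syllables.
The second nucleus (vowel 2 from the left) is /a/.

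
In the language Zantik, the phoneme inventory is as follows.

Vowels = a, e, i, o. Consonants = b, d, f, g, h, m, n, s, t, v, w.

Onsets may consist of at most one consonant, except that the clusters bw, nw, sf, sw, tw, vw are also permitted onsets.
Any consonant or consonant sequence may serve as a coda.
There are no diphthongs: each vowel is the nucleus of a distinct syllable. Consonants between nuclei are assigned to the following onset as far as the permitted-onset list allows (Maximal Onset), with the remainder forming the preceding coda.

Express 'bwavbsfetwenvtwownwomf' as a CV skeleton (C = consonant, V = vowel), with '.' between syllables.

Nuclei (vowels): a, e, e, o, o → 5 syllables.
/a…e/ gap (V1→V2): /vbsf/; trying suffixes from longest down, /sf/ is the first permitted one, so coda /vb/ | onset /sf/.
/e…e/ gap (V2→V3): /tw/ is a licit onset in full, so it all attaches to the next syllable.
/e…o/ gap (V3→V4): /nvtw/; trying suffixes from longest down, /tw/ is the first permitted one, so coda /nv/ | onset /tw/.
/o…o/ gap (V4→V5): /wnw/; trying suffixes from longest down, /nw/ is the first permitted one, so coda /w/ | onset /nw/.
Putting it together: bwavb.sfe.twenv.twow.nwomf.
Mapping each syllable to C/V: /bwavb/ → CCVCC, /sfe/ → CCV, /twenv/ → CCVCC, /twow/ → CCVC, /nwomf/ → CCVCC.

CCVCC.CCV.CCVCC.CCVC.CCVCC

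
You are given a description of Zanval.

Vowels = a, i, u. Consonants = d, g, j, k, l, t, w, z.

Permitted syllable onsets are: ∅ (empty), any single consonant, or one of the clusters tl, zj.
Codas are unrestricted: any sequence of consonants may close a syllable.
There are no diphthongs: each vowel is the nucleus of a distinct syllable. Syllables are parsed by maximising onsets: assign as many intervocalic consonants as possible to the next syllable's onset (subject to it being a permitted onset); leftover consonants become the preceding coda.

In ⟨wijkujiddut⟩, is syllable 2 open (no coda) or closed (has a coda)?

Nuclei (vowels): i, u, i, u → 4 syllables.
σ1/σ2 boundary: /jk/ splits as /j/ + /k/ (/k/ is the longest suffix that is a licit onset).
σ2/σ3 boundary: /j/ → onset of the next syllable (single consonants are always licit onsets).
σ3/σ4 boundary: cluster /dd/ — the longest permitted-onset suffix is /d/; onset = /d/, preceding coda = /d/.
So the parse is wij.ku.jid.dut.
Syllable 2 is /ku/; it ends in its nucleus with no coda, so it is open.

open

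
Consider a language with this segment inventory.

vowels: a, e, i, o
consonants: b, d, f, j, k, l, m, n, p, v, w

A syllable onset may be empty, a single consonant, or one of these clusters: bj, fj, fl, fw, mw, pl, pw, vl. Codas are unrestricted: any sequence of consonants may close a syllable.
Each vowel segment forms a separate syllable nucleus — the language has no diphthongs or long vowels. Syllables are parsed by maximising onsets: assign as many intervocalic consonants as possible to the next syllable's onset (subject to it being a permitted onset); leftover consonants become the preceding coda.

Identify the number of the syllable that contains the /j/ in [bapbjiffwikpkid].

2

Vowels present: a, i, i, i; each is a nucleus, giving 4 syllables.
V1 /a/ – V2 /i/: /pbj/ splits as /p/ + /bj/ (/bj/ is the longest suffix that is a licit onset).
V2 /i/ – V3 /i/: /ffw/ — longest licit onset from the right is /fw/, leaving /f/ as coda.
V3 /i/ – V4 /i/: /kpk/ splits as /kp/ + /k/ (/k/ is the longest suffix that is a licit onset).
Syllabification: bap.bjif.fwikp.kid.
The /j/ is in the onset of syllable 2 (/bjif/).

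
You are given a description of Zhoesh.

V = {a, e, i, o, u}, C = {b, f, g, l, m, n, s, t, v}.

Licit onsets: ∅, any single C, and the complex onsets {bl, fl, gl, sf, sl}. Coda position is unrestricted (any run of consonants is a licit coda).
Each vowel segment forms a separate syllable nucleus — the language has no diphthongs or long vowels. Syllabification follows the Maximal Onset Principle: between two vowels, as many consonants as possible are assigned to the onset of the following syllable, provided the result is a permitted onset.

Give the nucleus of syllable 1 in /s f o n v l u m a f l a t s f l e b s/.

o

Nuclei (vowels): o, u, a, a, e → 5 syllables.
The first nucleus (vowel 1 from the left) is /o/.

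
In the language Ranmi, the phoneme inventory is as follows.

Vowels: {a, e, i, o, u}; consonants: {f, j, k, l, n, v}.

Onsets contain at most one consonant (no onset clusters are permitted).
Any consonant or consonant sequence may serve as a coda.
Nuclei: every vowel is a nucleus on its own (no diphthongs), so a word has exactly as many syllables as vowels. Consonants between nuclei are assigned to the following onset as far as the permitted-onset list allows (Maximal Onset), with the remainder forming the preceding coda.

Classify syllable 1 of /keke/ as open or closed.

Vowels present: e, e; each is a nucleus, giving 2 syllables.
V1 /e/ – V2 /e/: /k/ is a single consonant, so it becomes the next onset.
Syllabification: ke.ke.
Syllable 1 is /ke/; it ends in its nucleus with no coda, so it is open.

open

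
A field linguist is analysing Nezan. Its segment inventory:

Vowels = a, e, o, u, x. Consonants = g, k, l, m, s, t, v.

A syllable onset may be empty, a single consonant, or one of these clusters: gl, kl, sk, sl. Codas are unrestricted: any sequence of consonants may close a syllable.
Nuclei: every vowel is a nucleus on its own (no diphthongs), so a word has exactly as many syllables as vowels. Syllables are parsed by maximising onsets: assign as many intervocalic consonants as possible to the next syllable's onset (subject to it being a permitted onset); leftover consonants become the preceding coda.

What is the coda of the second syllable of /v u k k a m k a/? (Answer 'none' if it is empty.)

m

The vowels are u, a, a — 3 nuclei, so 3 syllables.
σ1/σ2 boundary: cluster /kk/ — the longest permitted-onset suffix is /k/; onset = /k/, preceding coda = /k/.
σ2/σ3 boundary: /mk/; trying suffixes from longest down, /k/ is the first permitted one, so coda /m/ | onset /k/.
Putting it together: vuk.kam.ka.
Syllable 2 is /kam/: onset /k/, nucleus /a/, coda /m/.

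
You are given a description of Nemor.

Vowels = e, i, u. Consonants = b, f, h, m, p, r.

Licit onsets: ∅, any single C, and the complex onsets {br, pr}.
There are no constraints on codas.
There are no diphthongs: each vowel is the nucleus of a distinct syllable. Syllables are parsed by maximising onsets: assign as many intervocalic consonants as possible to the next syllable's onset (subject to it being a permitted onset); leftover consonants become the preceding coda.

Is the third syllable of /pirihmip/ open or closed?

The vowels are i, i, i — 3 nuclei, so 3 syllables.
σ1/σ2 boundary: /r/ → onset of the next syllable (single consonants are always licit onsets).
σ2/σ3 boundary: /hm/; trying suffixes from longest down, /m/ is the first permitted one, so coda /h/ | onset /m/.
Putting it together: pi.rih.mip.
Syllable 3 is /mip/ with coda /p/, so it is closed.

closed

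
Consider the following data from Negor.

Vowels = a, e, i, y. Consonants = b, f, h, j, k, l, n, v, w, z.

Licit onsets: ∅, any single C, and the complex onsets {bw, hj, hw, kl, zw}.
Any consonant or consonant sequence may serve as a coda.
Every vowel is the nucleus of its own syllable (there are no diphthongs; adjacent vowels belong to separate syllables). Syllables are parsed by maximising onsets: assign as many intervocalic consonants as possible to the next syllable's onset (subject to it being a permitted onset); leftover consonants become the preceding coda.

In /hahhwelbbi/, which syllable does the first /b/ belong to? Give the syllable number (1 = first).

2

Vowels present: a, e, i; each is a nucleus, giving 3 syllables.
σ1/σ2 boundary: /hhw/; trying suffixes from longest down, /hw/ is the first permitted one, so coda /h/ | onset /hw/.
σ2/σ3 boundary: cluster /lbb/ — the longest permitted-onset suffix is /b/; onset = /b/, preceding coda = /lb/.
Result: hah.hwelb.bi.
The first /b/ is in the coda of syllable 2 (/hwelb/).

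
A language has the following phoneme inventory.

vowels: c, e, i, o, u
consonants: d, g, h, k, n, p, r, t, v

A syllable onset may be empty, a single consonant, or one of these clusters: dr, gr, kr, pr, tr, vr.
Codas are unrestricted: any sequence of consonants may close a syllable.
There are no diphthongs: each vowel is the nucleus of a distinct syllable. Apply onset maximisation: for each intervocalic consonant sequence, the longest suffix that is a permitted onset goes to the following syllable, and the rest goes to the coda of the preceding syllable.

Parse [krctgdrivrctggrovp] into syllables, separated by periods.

krctg.dri.vrctg.grovp

Nuclei (vowels): c, i, c, o → 4 syllables.
σ1/σ2 boundary: /tgdr/ splits as /tg/ + /dr/ (/dr/ is the longest suffix that is a licit onset).
σ2/σ3 boundary: /vr/ is a licit onset in full, so it all attaches to the next syllable.
σ3/σ4 boundary: cluster /tggr/ — the longest permitted-onset suffix is /gr/; onset = /gr/, preceding coda = /tg/.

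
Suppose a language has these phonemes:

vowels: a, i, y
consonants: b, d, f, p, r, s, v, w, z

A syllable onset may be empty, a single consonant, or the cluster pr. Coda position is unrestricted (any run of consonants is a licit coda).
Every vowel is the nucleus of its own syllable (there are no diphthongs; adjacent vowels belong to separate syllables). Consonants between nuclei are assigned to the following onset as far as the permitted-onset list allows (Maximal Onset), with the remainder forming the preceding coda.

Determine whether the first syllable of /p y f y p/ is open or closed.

open

Vowels present: y, y; each is a nucleus, giving 2 syllables.
V1 /y/ – V2 /y/: /f/ is a single consonant, so it becomes the next onset.
Result: py.fyp.
Syllable 1 is /py/; it ends in its nucleus with no coda, so it is open.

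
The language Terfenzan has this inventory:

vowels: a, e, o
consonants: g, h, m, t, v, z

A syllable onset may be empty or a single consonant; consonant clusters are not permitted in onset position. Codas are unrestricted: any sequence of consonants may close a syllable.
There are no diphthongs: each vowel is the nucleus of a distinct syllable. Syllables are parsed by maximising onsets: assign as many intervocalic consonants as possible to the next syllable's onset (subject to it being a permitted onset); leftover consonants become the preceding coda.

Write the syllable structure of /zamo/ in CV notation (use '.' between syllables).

CV.CV

The vowels are a, o — 2 nuclei, so 2 syllables.
/a…o/ gap (V1→V2): just /m/ — single C goes to the following onset.
So the parse is za.mo.
Mapping each syllable to C/V: /za/ → CV, /mo/ → CV.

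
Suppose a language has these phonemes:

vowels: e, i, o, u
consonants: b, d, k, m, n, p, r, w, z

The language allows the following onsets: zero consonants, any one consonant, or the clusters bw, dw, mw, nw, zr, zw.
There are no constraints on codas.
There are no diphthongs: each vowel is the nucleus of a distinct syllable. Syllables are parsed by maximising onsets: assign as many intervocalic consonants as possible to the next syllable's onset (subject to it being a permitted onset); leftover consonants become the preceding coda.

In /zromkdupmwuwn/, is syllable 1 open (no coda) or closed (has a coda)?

Nuclei (vowels): o, u, u → 3 syllables.
/o…u/ gap (V1→V2): /mkd/ splits as /mk/ + /d/ (/d/ is the longest suffix that is a licit onset).
/u…u/ gap (V2→V3): /pmw/ splits as /p/ + /mw/ (/mw/ is the longest suffix that is a licit onset).
So the parse is zromk.dup.mwuwn.
Syllable 1 is /zromk/ with coda /mk/, so it is closed.

closed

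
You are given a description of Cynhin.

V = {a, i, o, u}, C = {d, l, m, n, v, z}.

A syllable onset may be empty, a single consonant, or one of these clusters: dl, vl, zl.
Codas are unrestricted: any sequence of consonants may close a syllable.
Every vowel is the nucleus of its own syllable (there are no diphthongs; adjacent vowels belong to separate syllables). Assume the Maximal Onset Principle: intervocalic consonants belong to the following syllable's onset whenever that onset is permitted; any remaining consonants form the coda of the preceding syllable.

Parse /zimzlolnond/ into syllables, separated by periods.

Vowels present: i, o, o; each is a nucleus, giving 3 syllables.
Between /i/ (V1) and /o/ (V2): /mzl/ splits as /m/ + /zl/ (/zl/ is the longest suffix that is a licit onset).
Between /o/ (V2) and /o/ (V3): /ln/; trying suffixes from longest down, /n/ is the first permitted one, so coda /l/ | onset /n/.

zim.zlol.nond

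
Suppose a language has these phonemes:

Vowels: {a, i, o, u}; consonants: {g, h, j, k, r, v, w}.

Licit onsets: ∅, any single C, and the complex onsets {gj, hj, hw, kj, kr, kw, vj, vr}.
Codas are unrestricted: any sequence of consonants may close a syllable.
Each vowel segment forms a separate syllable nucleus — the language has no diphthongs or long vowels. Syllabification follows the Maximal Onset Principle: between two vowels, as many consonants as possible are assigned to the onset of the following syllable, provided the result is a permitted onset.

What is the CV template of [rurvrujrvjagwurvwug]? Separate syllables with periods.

Vowels present: u, u, a, u, u; each is a nucleus, giving 5 syllables.
/u…u/ gap (V1→V2): /rvr/ splits as /r/ + /vr/ (/vr/ is the longest suffix that is a licit onset).
/u…a/ gap (V2→V3): cluster /jrvj/ — the longest permitted-onset suffix is /vj/; onset = /vj/, preceding coda = /jr/.
/a…u/ gap (V3→V4): /gw/ — longest licit onset from the right is /w/, leaving /g/ as coda.
/u…u/ gap (V4→V5): /rvw/; trying suffixes from longest down, /w/ is the first permitted one, so coda /rv/ | onset /w/.
Result: rur.vrujr.vjag.wurv.wug.
Mapping each syllable to C/V: /rur/ → CVC, /vrujr/ → CCVCC, /vjag/ → CCVC, /wurv/ → CVCC, /wug/ → CVC.

CVC.CCVCC.CCVC.CVCC.CVC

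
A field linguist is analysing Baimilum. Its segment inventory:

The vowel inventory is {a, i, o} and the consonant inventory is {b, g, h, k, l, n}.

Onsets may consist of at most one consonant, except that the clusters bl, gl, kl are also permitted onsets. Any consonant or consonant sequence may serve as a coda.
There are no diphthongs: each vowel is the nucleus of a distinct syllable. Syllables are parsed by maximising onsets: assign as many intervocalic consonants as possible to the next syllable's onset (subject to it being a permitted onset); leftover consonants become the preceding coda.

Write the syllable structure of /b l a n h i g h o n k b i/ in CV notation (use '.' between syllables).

Nuclei (vowels): a, i, o, i → 4 syllables.
V1 /a/ – V2 /i/: /nh/ — longest licit onset from the right is /h/, leaving /n/ as coda.
V2 /i/ – V3 /o/: /gh/ splits as /g/ + /h/ (/h/ is the longest suffix that is a licit onset).
V3 /o/ – V4 /i/: /nkb/; trying suffixes from longest down, /b/ is the first permitted one, so coda /nk/ | onset /b/.
Putting it together: blan.hig.honk.bi.
Mapping each syllable to C/V: /blan/ → CCVC, /hig/ → CVC, /honk/ → CVCC, /bi/ → CV.

CCVC.CVC.CVCC.CV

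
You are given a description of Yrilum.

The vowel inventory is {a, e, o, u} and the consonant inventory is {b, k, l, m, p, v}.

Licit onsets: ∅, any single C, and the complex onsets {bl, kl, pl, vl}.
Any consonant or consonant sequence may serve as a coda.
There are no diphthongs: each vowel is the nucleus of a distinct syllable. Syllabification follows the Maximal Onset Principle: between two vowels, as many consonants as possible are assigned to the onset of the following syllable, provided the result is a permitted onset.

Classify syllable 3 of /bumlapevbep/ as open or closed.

Nuclei (vowels): u, a, e, e → 4 syllables.
V1 /u/ – V2 /a/: /ml/ splits as /m/ + /l/ (/l/ is the longest suffix that is a licit onset).
V2 /a/ – V3 /e/: /p/ → onset of the next syllable (single consonants are always licit onsets).
V3 /e/ – V4 /e/: cluster /vb/ — the longest permitted-onset suffix is /b/; onset = /b/, preceding coda = /v/.
So the parse is bum.la.pev.bep.
Syllable 3 is /pev/ with coda /v/, so it is closed.

closed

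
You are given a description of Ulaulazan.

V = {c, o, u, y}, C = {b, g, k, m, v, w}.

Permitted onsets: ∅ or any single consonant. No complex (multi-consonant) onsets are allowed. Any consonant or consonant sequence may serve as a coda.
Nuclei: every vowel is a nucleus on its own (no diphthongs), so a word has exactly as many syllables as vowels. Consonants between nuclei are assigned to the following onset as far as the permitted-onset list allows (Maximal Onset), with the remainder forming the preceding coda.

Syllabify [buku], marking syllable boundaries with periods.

The vowels are u, u — 2 nuclei, so 2 syllables.
Between /u/ (V1) and /u/ (V2): /k/ → onset of the next syllable (single consonants are always licit onsets).

bu.ku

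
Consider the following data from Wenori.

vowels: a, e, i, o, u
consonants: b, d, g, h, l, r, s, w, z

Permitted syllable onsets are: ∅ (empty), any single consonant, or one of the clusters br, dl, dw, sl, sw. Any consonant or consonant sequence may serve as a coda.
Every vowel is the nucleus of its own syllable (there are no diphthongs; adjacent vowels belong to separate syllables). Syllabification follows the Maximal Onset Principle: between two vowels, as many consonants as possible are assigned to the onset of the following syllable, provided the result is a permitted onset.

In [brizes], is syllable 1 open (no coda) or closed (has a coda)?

open

Vowels present: i, e; each is a nucleus, giving 2 syllables.
/i…e/ gap (V1→V2): /z/ → onset of the next syllable (single consonants are always licit onsets).
Syllabification: bri.zes.
Syllable 1 is /bri/; it ends in its nucleus with no coda, so it is open.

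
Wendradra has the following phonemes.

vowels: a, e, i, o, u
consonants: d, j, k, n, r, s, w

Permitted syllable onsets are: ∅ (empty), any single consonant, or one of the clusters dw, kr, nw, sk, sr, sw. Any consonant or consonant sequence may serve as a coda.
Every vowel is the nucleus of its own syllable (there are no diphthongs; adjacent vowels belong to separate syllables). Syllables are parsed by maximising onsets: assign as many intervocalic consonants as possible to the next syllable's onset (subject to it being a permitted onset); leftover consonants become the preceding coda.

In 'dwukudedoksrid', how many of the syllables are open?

The vowels are u, u, e, o, i — 5 nuclei, so 5 syllables.
Between /u/ (V1) and /u/ (V2): just /k/ — single C goes to the following onset.
Between /u/ (V2) and /e/ (V3): /d/ is a single consonant, so it becomes the next onset.
Between /e/ (V3) and /o/ (V4): just /d/ — single C goes to the following onset.
Between /o/ (V4) and /i/ (V5): cluster /ksr/ — the longest permitted-onset suffix is /sr/; onset = /sr/, preceding coda = /k/.
Putting it together: dwu.ku.de.dok.srid.
Classifying each syllable: /dwu/ (open), /ku/ (open), /de/ (open), /dok/ (closed), /srid/ (closed).
Open syllables: 3.

3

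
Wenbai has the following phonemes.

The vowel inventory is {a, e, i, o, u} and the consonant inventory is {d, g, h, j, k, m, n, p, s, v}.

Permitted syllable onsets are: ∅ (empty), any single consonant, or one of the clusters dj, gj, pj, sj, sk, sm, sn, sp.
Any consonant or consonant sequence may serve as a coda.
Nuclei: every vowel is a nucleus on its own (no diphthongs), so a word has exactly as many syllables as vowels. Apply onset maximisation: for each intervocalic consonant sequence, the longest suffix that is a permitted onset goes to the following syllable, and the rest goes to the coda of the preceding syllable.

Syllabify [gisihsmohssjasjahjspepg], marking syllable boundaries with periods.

gi.sih.smohs.sja.sjahj.spepg

Vowels present: i, i, o, a, a, e; each is a nucleus, giving 6 syllables.
σ1/σ2 boundary: just /s/ — single C goes to the following onset.
σ2/σ3 boundary: cluster /hsm/ — the longest permitted-onset suffix is /sm/; onset = /sm/, preceding coda = /h/.
σ3/σ4 boundary: /hssj/ — longest licit onset from the right is /sj/, leaving /hs/ as coda.
σ4/σ5 boundary: /sj/ — entire cluster is a permitted onset → onset /sj/, coda ∅.
σ5/σ6 boundary: cluster /hjsp/ — the longest permitted-onset suffix is /sp/; onset = /sp/, preceding coda = /hj/.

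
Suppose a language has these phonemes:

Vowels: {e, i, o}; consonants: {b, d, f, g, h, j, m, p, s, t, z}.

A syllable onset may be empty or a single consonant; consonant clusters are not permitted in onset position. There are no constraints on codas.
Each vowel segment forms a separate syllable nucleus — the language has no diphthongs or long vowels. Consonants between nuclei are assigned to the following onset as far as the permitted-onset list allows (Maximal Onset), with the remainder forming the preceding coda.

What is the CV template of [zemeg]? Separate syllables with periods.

CV.CVC

The vowels are e, e — 2 nuclei, so 2 syllables.
/e…e/ gap (V1→V2): /m/ → onset of the next syllable (single consonants are always licit onsets).
Putting it together: ze.meg.
Mapping each syllable to C/V: /ze/ → CV, /meg/ → CVC.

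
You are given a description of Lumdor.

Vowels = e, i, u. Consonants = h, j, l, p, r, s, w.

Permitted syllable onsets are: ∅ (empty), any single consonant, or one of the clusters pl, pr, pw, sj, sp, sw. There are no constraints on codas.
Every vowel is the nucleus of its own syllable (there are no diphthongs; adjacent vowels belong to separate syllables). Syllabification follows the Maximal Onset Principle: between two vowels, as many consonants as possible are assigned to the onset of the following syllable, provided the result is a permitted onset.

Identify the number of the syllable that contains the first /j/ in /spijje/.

The vowels are i, e — 2 nuclei, so 2 syllables.
/i…e/ gap (V1→V2): cluster /jj/ — the longest permitted-onset suffix is /j/; onset = /j/, preceding coda = /j/.
Result: spij.je.
The first /j/ is in the coda of syllable 1 (/spij/).

1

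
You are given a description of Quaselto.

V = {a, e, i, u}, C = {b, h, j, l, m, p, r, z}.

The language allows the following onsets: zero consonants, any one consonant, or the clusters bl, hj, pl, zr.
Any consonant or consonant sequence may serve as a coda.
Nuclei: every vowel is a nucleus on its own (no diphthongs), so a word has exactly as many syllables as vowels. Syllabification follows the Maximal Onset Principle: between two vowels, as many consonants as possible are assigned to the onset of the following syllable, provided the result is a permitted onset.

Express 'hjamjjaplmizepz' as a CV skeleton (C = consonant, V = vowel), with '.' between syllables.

CCVCC.CVCC.CV.CVCC

The vowels are a, a, i, e — 4 nuclei, so 4 syllables.
Between /a/ (V1) and /a/ (V2): /mjj/ — longest licit onset from the right is /j/, leaving /mj/ as coda.
Between /a/ (V2) and /i/ (V3): cluster /plm/ — the longest permitted-onset suffix is /m/; onset = /m/, preceding coda = /pl/.
Between /i/ (V3) and /e/ (V4): /z/ → onset of the next syllable (single consonants are always licit onsets).
Result: hjamj.japl.mi.zepz.
Mapping each syllable to C/V: /hjamj/ → CCVCC, /japl/ → CVCC, /mi/ → CV, /zepz/ → CVCC.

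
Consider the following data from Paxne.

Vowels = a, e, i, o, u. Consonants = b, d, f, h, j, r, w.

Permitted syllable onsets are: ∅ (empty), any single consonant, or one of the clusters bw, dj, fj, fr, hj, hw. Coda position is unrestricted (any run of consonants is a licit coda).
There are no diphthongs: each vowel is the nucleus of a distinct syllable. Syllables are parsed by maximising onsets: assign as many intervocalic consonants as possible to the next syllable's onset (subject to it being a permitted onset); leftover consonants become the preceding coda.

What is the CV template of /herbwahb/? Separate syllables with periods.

Vowels present: e, a; each is a nucleus, giving 2 syllables.
V1 /e/ – V2 /a/: /rbw/ splits as /r/ + /bw/ (/bw/ is the longest suffix that is a licit onset).
Result: her.bwahb.
Mapping each syllable to C/V: /her/ → CVC, /bwahb/ → CCVCC.

CVC.CCVCC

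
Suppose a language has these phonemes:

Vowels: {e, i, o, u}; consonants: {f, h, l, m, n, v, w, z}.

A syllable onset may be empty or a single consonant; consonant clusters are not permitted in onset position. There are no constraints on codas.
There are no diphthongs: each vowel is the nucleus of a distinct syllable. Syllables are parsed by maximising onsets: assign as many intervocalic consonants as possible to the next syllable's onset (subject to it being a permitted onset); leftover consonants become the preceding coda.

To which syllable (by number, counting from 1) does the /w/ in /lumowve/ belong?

2

The vowels are u, o, e — 3 nuclei, so 3 syllables.
σ1/σ2 boundary: /m/ is a single consonant, so it becomes the next onset.
σ2/σ3 boundary: /wv/; trying suffixes from longest down, /v/ is the first permitted one, so coda /w/ | onset /v/.
Putting it together: lu.mow.ve.
The /w/ is in the coda of syllable 2 (/mow/).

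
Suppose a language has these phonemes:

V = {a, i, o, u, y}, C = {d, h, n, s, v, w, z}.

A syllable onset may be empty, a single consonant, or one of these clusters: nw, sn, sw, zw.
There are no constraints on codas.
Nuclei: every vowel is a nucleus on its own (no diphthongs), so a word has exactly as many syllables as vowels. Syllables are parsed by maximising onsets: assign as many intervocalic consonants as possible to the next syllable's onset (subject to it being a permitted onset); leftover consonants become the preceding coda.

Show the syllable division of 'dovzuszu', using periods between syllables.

dov.zus.zu

The vowels are o, u, u — 3 nuclei, so 3 syllables.
Between /o/ (V1) and /u/ (V2): cluster /vz/ — the longest permitted-onset suffix is /z/; onset = /z/, preceding coda = /v/.
Between /u/ (V2) and /u/ (V3): /sz/; trying suffixes from longest down, /z/ is the first permitted one, so coda /s/ | onset /z/.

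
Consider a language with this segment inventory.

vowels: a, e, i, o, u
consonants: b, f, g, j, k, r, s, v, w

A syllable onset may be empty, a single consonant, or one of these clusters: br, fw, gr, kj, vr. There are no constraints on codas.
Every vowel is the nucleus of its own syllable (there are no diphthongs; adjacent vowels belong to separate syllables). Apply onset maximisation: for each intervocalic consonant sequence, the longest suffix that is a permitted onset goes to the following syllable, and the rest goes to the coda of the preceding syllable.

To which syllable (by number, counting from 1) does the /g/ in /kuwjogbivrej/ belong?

Nuclei (vowels): u, o, i, e → 4 syllables.
V1 /u/ – V2 /o/: cluster /wj/ — the longest permitted-onset suffix is /j/; onset = /j/, preceding coda = /w/.
V2 /o/ – V3 /i/: /gb/ splits as /g/ + /b/ (/b/ is the longest suffix that is a licit onset).
V3 /i/ – V4 /e/: cluster /vr/ — /vr/ is itself a permitted onset, so the whole cluster goes right; preceding coda = ∅.
Syllabification: kuw.jog.bi.vrej.
The /g/ is in the coda of syllable 2 (/jog/).

2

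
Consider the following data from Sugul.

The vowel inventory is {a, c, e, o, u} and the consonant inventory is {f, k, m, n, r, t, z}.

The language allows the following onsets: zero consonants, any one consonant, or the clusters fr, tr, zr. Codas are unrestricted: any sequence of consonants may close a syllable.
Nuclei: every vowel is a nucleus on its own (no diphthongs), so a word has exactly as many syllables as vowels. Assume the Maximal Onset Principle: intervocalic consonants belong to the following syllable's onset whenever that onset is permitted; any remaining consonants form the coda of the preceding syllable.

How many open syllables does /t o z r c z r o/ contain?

3

Nuclei (vowels): o, c, o → 3 syllables.
/o…c/ gap (V1→V2): /zr/ is a licit onset in full, so it all attaches to the next syllable.
/c…o/ gap (V2→V3): cluster /zr/ — /zr/ is itself a permitted onset, so the whole cluster goes right; preceding coda = ∅.
So the parse is to.zrc.zro.
Classifying each syllable: /to/ (open), /zrc/ (open), /zro/ (open).
Open syllables: 3.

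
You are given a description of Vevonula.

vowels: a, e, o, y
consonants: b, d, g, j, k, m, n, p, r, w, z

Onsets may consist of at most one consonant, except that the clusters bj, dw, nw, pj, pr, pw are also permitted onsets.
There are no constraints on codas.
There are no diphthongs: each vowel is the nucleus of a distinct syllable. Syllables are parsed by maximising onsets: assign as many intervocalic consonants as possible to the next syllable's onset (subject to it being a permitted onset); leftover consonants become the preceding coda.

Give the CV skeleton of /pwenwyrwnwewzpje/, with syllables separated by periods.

The vowels are e, y, e, e — 4 nuclei, so 4 syllables.
V1 /e/ – V2 /y/: /nw/ is a licit onset in full, so it all attaches to the next syllable.
V2 /y/ – V3 /e/: cluster /rwnw/ — the longest permitted-onset suffix is /nw/; onset = /nw/, preceding coda = /rw/.
V3 /e/ – V4 /e/: /wzpj/ splits as /wz/ + /pj/ (/pj/ is the longest suffix that is a licit onset).
So the parse is pwe.nwyrw.nwewz.pje.
Mapping each syllable to C/V: /pwe/ → CCV, /nwyrw/ → CCVCC, /nwewz/ → CCVCC, /pje/ → CCV.

CCV.CCVCC.CCVCC.CCV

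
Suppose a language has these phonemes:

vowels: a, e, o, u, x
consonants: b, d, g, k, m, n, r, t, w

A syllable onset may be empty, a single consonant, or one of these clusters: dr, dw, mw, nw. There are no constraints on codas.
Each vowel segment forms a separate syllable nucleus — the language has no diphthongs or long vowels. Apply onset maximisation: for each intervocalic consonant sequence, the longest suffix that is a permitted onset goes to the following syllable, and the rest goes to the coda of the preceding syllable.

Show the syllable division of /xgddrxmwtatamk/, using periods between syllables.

Vowels present: x, x, a, a; each is a nucleus, giving 4 syllables.
σ1/σ2 boundary: cluster /gddr/ — the longest permitted-onset suffix is /dr/; onset = /dr/, preceding coda = /gd/.
σ2/σ3 boundary: /mwt/ — longest licit onset from the right is /t/, leaving /mw/ as coda.
σ3/σ4 boundary: just /t/ — single C goes to the following onset.

xgd.drxmw.ta.tamk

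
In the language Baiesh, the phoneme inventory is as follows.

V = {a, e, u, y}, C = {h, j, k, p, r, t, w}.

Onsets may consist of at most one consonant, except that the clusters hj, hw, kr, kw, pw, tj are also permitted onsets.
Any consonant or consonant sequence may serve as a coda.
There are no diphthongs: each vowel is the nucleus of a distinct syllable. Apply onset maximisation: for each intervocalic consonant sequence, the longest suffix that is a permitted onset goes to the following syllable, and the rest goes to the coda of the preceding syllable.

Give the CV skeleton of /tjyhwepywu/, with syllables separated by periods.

The vowels are y, e, y, u — 4 nuclei, so 4 syllables.
Between /y/ (V1) and /e/ (V2): cluster /hw/ — /hw/ is itself a permitted onset, so the whole cluster goes right; preceding coda = ∅.
Between /e/ (V2) and /y/ (V3): /p/ is a single consonant, so it becomes the next onset.
Between /y/ (V3) and /u/ (V4): /w/ is a single consonant, so it becomes the next onset.
Putting it together: tjy.hwe.py.wu.
Mapping each syllable to C/V: /tjy/ → CCV, /hwe/ → CCV, /py/ → CV, /wu/ → CV.

CCV.CCV.CV.CV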